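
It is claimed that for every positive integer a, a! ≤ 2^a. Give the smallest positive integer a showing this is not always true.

a = 4

We need the least positive integer a for which a! > 2^a.
For a = 1, 2, 3 the conclusion holds.
a = 4: a! = 24 and 2^a = 16, so 24 > 16.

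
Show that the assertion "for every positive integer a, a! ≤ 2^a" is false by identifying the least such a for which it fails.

Check each positive integer a in order until a! > 2^a.
For a = 1, 2, 3 the conclusion holds.
a = 4: a! = 24 and 2^a = 16, so 24 > 16.
Thus a = 4 disproves the claim, and no smaller a works.

a = 4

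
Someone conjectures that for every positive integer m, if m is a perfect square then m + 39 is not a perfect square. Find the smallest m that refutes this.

m = 25

A counterexample is any positive integer m such that m is a perfect square but m + 39 is a perfect square; we check each in order.
m = 1: 1 + 39 = 40, not a perfect square.
m = 4: 4 + 39 = 43, not a perfect square.
m = 9: 9 + 39 = 48, not a perfect square.
m = 16: 16 + 39 = 55, not a perfect square.
m = 25: 25 = 5² and 25 + 39 = 64 = 8².
Hence m = 25 is a counterexample.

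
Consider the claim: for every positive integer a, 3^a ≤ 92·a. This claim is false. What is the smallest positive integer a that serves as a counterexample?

We need the least positive integer a for which 3^a > 92·a.
The first 5 eligible values, up to a = 5, all satisfy the conclusion.
a = 6: 3^a = 729 and 92·a = 552, so 729 > 552.

a = 6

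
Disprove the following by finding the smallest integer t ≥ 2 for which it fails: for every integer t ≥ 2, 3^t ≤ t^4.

Check each integer t ≥ 2 in order until 3^t > t^4.
The first 6 eligible values, up to t = 7, all satisfy the conclusion.
t = 8: 3^t = 6561 and t^4 = 4096, so 6561 > 4096.

t = 8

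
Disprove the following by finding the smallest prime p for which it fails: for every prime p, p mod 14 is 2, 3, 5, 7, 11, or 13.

Check each prime p in order until the claim fails.
The first 8 eligible values, up to p = 19, all satisfy the conclusion.
p = 23: 23 mod 14 = 9 — not in {2, 3, 5, 7, 11, 13}.
Thus p = 23 disproves the claim, and no smaller p works.

p = 23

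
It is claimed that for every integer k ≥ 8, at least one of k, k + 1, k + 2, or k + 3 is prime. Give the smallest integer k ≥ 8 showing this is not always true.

k = 24

A counterexample is any integer k ≥ 8 such that k, k + 1, k + 2, k + 3 are all composite; we check each in order.
For k = 8, 9, 10, 11, …, 21, 22, 23 the conclusion holds.
k = 24: 24 = 2 × 12; 25 = 5 × 5; 26 = 2 × 13; 27 = 3 × 9 — all composite.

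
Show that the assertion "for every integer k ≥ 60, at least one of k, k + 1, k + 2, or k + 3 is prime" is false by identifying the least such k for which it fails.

k = 60: 61 is prime.
k = 61: 61 is prime.
k = 62: 62 = 2 × 31; 63 = 3 × 21; 64 = 2 × 32; 65 = 5 × 13 — all composite.
So k = 62 is the smallest counterexample.

k = 62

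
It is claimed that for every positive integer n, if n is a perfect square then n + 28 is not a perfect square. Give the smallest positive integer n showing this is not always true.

n = 36

The first 5 eligible values, up to n = 25, all satisfy the conclusion.
n = 36: 36 = 6² and 36 + 28 = 64 = 8².
So n = 36 is the smallest counterexample.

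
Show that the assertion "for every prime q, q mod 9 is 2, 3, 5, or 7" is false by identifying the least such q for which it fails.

q = 13

We need the least prime q for which the claim fails.
The first 5 eligible values, up to q = 11, all satisfy the conclusion.
q = 13: 13 mod 9 = 4 — not in {2, 3, 5, 7}.
So q = 13 is the smallest counterexample.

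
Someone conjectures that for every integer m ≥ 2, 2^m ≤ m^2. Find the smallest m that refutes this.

m = 5

m = 2: 2^m = 4 and m^2 = 4, so 4 ≤ 4.
m = 3: 2^m = 8 and m^2 = 9, so 8 ≤ 9.
m = 4: 2^m = 16 and m^2 = 16, so 16 ≤ 16.
m = 5: 2^m = 32 and m^2 = 25, so 32 > 25.
Hence m = 5 is a counterexample.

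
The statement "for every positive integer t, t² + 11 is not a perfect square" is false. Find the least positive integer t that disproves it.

We need the least positive integer t for which t² + 11 is a perfect square.
t = 1: 1² + 11 = 12, not a perfect square.
t = 2: 2² + 11 = 15, not a perfect square.
t = 3: 3² + 11 = 20, not a perfect square.
t = 4: 4² + 11 = 27, not a perfect square.
t = 5: 5² + 11 = 36 = 6², a perfect square.
Hence t = 5 is a counterexample.

t = 5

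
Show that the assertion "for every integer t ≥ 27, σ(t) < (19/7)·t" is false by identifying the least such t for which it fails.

t = 60

Check each integer t ≥ 27 in order until the claim fails.
For t = 27, 28, 29, 30, …, 57, 58, 59 the conclusion holds.
t = 60: σ(60) = 168; 168 ≥ 1140/7.
So t = 60 is the smallest counterexample.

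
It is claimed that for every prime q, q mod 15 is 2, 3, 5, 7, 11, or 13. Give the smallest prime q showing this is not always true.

For q = 2, 3, 5, 7, 11, 13, 17 the conclusion holds.
q = 19: 19 mod 15 = 4 — not in {2, 3, 5, 7, 11, 13}.

q = 19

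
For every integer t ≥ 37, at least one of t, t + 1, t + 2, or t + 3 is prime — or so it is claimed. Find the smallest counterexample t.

t = 48

Check each integer t ≥ 37 in order until t, t + 1, t + 2, t + 3 are all composite.
The first 11 eligible values, up to t = 47, all satisfy the conclusion.
t = 48: 48 = 2 × 24; 49 = 7 × 7; 50 = 2 × 25; 51 = 3 × 17 — all composite.
So t = 48 is the smallest counterexample.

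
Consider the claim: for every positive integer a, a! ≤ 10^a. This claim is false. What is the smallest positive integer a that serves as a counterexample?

Check each positive integer a in order until a! > 10^a.
For a = 1, 2, 3, 4, …, 22, 23, 24 the conclusion holds.
a = 25: a! = 15511210043330985984000000 and 10^a = 10000000000000000000000000, so 15511210043330985984000000 > 10000000000000000000000000.
So a = 25 is the smallest counterexample.

a = 25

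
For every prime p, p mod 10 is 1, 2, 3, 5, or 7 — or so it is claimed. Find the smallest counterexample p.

p = 19

We need the least prime p for which the claim fails.
p = 2: 2 mod 10 = 2.
p = 3: 3 mod 10 = 3.
p = 5: 5 mod 10 = 5.
p = 7: 7 mod 10 = 7.
p = 11: 11 mod 10 = 1.
p = 13: 13 mod 10 = 3.
p = 17: 17 mod 10 = 7.
p = 19: 19 mod 10 = 9 — not in {1, 2, 3, 5, 7}.
Hence p = 19 is a counterexample.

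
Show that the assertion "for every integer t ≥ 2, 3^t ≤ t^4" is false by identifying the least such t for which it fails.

t = 8

t = 2: 3^t = 9 and t^4 = 16, so 9 ≤ 16.
t = 3: 3^t = 27 and t^4 = 81, so 27 ≤ 81.
t = 4: 3^t = 81 and t^4 = 256, so 81 ≤ 256.
t = 5: 3^t = 243 and t^4 = 625, so 243 ≤ 625.
t = 6: 3^t = 729 and t^4 = 1296, so 729 ≤ 1296.
t = 7: 3^t = 2187 and t^4 = 2401, so 2187 ≤ 2401.
t = 8: 3^t = 6561 and t^4 = 4096, so 6561 > 4096.
Hence t = 8 is a counterexample.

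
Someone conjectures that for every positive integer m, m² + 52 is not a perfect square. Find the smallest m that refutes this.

m = 12

The first 11 eligible values, up to m = 11, all satisfy the conclusion.
m = 12: 12² + 52 = 196 = 14², a perfect square.
Hence m = 12 is a counterexample.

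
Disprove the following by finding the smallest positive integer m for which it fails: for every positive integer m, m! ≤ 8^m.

We need the least positive integer m for which m! > 8^m.
For m = 1, 2, 3, 4, …, 17, 18, 19 the conclusion holds.
m = 20: m! = 2432902008176640000 and 8^m = 1152921504606846976, so 2432902008176640000 > 1152921504606846976.

m = 20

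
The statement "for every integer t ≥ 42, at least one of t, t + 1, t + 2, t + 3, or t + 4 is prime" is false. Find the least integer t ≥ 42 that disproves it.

t = 48

A counterexample is any integer t ≥ 42 such that t, t + 1, t + 2, t + 3, t + 4 are all composite; we check each in order.
t = 42: 43 is prime.
t = 43: 43 is prime.
t = 44: 47 is prime.
t = 45: 47 is prime.
t = 46: 47 is prime.
t = 47: 47 is prime.
t = 48: 48 = 2 × 24; 49 = 7 × 7; 50 = 2 × 25; 51 = 3 × 17; 52 = 2 × 26 — all composite.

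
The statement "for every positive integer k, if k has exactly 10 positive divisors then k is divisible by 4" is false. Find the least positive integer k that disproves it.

k = 162

We need the least positive integer k for which k has exactly 10 positive divisors but k is not divisible by 4.
For k = 48, 80, 112 the conclusion holds.
k = 162: τ(162) = 10; 162 mod 4 = 2.
So k = 162 is the smallest counterexample.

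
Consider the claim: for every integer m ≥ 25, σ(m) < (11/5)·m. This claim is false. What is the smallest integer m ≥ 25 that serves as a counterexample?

m = 30

A counterexample is any integer m ≥ 25 such that the claim fails; we check each in order.
The first 5 eligible values, up to m = 29, all satisfy the conclusion.
m = 30: σ(30) = 72; 72 ≥ 66.
Thus m = 30 disproves the claim, and no smaller m works.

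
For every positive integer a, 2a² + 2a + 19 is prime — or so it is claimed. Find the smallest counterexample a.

A counterexample is any positive integer a such that 2a² + 2a + 19 is not prime; we check each in order.
For a = 1, 2, 3, 4, …, 15, 16, 17 the conclusion holds.
a = 18: 2a² + 2a + 19 = 703 = 19 × 37, composite.

a = 18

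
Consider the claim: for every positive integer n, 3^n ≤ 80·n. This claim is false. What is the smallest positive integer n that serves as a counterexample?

n = 6

A counterexample is any positive integer n such that 3^n > 80·n; we check each in order.
For n = 1, 2, 3, 4, 5 the conclusion holds.
n = 6: 3^n = 729 and 80·n = 480, so 729 > 480.
Hence n = 6 is a counterexample.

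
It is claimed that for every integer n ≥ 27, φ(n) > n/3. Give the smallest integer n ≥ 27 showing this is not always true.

n = 30

We need the least integer n ≥ 27 for which the claim fails.
For n = 27, 28, 29 the conclusion holds.
n = 30: φ(30) = 8 and 30/3 = 10, so φ(30) ≤ 30/3.
Thus n = 30 disproves the claim, and no smaller n works.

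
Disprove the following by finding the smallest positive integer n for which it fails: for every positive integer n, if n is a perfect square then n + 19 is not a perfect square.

n = 81

A counterexample is any positive integer n such that n is a perfect square but n + 19 is a perfect square; we check each in order.
For n = 1, 4, 9, 16, 25, 36, 49, 64 the conclusion holds.
n = 81: 81 = 9² and 81 + 19 = 100 = 10².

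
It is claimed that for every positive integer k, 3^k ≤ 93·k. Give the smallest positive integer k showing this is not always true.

k = 6

k = 1: 3^k = 3 and 93·k = 93, so 3 ≤ 93.
k = 2: 3^k = 9 and 93·k = 186, so 9 ≤ 186.
k = 3: 3^k = 27 and 93·k = 279, so 27 ≤ 279.
k = 4: 3^k = 81 and 93·k = 372, so 81 ≤ 372.
k = 5: 3^k = 243 and 93·k = 465, so 243 ≤ 465.
k = 6: 3^k = 729 and 93·k = 558, so 729 > 558.
Hence k = 6 is a counterexample.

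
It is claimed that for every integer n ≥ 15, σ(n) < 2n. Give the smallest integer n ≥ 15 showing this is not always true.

We need the least integer n ≥ 15 for which the claim fails.
n = 15: σ(15) = 24; 24 < 30.
n = 16: σ(16) = 31; 31 < 32.
n = 17: σ(17) = 18; 18 < 34.
n = 18: σ(18) = 39; 39 ≥ 36.
So n = 18 is the smallest counterexample.

n = 18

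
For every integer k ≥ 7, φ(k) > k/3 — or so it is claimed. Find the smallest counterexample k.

k = 12

We need the least integer k ≥ 7 for which the claim fails.
The first 5 eligible values, up to k = 11, all satisfy the conclusion.
k = 12: φ(12) = 4 and 12/3 = 4, so φ(12) ≤ 12/3.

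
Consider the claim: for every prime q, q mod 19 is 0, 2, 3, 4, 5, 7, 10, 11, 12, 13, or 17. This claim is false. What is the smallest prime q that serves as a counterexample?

The first 11 eligible values, up to q = 31, all satisfy the conclusion.
q = 37: 37 mod 19 = 18 — not in {0, 2, 3, 4, 5, 7, 10, 11, 12, 13, 17}.
So q = 37 is the smallest counterexample.

q = 37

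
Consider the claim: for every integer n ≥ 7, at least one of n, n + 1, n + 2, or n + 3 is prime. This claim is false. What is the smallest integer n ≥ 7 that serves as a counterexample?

n = 24

A counterexample is any integer n ≥ 7 such that n, n + 1, n + 2, n + 3 are all composite; we check each in order.
The first 17 eligible values, up to n = 23, all satisfy the conclusion.
n = 24: 24 = 2 × 12; 25 = 5 × 5; 26 = 2 × 13; 27 = 3 × 9 — all composite.
So n = 24 is the smallest counterexample.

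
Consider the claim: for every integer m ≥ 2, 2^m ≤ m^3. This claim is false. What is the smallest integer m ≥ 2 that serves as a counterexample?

m = 10

Check each integer m ≥ 2 in order until 2^m > m^3.
m = 2: 2^m = 4 and m^3 = 8, so 4 ≤ 8.
m = 3: 2^m = 8 and m^3 = 27, so 8 ≤ 27.
m = 4: 2^m = 16 and m^3 = 64, so 16 ≤ 64.
m = 5: 2^m = 32 and m^3 = 125, so 32 ≤ 125.
m = 6: 2^m = 64 and m^3 = 216, so 64 ≤ 216.
m = 7: 2^m = 128 and m^3 = 343, so 128 ≤ 343.
m = 8: 2^m = 256 and m^3 = 512, so 256 ≤ 512.
m = 9: 2^m = 512 and m^3 = 729, so 512 ≤ 729.
m = 10: 2^m = 1024 and m^3 = 1000, so 1024 > 1000.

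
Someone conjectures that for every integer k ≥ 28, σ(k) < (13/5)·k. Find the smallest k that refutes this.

k = 60

A counterexample is any integer k ≥ 28 such that the claim fails; we check each in order.
The first 32 eligible values, up to k = 59, all satisfy the conclusion.
k = 60: σ(60) = 168; 168 ≥ 156.
Thus k = 60 disproves the claim, and no smaller k works.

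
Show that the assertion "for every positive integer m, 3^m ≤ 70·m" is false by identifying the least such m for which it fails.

A counterexample is any positive integer m such that 3^m > 70·m; we check each in order.
For m = 1, 2, 3, 4, 5 the conclusion holds.
m = 6: 3^m = 729 and 70·m = 420, so 729 > 420.
Hence m = 6 is a counterexample.

m = 6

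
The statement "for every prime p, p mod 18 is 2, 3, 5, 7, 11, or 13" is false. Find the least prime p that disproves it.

p = 17

Check each prime p in order until the claim fails.
For p = 2, 3, 5, 7, 11, 13 the conclusion holds.
p = 17: 17 mod 18 = 17 — not in {2, 3, 5, 7, 11, 13}.
So p = 17 is the smallest counterexample.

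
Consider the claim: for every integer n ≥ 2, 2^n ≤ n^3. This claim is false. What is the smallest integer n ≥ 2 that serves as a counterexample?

The first 8 eligible values, up to n = 9, all satisfy the conclusion.
n = 10: 2^n = 1024 and n^3 = 1000, so 1024 > 1000.
So n = 10 is the smallest counterexample.

n = 10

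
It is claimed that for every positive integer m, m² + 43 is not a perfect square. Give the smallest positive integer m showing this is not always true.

A counterexample is any positive integer m such that m² + 43 is a perfect square; we check each in order.
For m = 1, 2, 3, 4, …, 18, 19, 20 the conclusion holds.
m = 21: 21² + 43 = 484 = 22², a perfect square.

m = 21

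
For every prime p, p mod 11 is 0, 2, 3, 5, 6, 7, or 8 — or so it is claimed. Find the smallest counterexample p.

p = 23

We need the least prime p for which the claim fails.
The first 8 eligible values, up to p = 19, all satisfy the conclusion.
p = 23: 23 mod 11 = 1 — not in {0, 2, 3, 5, 6, 7, 8}.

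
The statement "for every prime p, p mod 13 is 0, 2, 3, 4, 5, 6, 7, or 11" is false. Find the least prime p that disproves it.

p = 23

Check each prime p in order until the claim fails.
For p = 2, 3, 5, 7, 11, 13, 17, 19 the conclusion holds.
p = 23: 23 mod 13 = 10 — not in {0, 2, 3, 4, 5, 6, 7, 11}.
Hence p = 23 is a counterexample.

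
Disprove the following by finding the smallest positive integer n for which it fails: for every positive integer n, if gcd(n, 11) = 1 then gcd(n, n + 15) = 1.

A counterexample is any positive integer n such that gcd(n, 11) = 1 but gcd(n, n + 15) > 1; we check each in order.
n = 1: gcd(1, 16) = 1.
n = 2: gcd(2, 17) = 1.
n = 3: gcd(3, 18) = 3.
Hence n = 3 is a counterexample.

n = 3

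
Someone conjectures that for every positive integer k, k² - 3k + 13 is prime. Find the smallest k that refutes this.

k = 12

Check each positive integer k in order until k² - 3k + 13 is not prime.
The first 11 eligible values, up to k = 11, all satisfy the conclusion.
k = 12: k² - 3k + 13 = 121 = 11 × 11, composite.
So k = 12 is the smallest counterexample.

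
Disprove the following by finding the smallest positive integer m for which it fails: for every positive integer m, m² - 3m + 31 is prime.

m = 4

m = 1: m² - 3m + 31 = 29, prime.
m = 2: m² - 3m + 31 = 29, prime.
m = 3: m² - 3m + 31 = 31, prime.
m = 4: m² - 3m + 31 = 35 = 5 × 7, composite.
Hence m = 4 is a counterexample.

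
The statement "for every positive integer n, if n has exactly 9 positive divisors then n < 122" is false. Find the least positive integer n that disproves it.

n = 196

For n = 36, 100 the conclusion holds.
n = 196: τ(196) = 9; 196 ≥ 122.
So n = 196 is the smallest counterexample.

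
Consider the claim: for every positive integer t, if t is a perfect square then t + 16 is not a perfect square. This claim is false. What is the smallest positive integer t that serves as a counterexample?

t = 9

We need the least positive integer t for which t is a perfect square but t + 16 is a perfect square.
For t = 1, 4 the conclusion holds.
t = 9: 9 = 3² and 9 + 16 = 25 = 5².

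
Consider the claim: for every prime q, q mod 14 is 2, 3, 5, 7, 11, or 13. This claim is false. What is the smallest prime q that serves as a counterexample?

q = 23

q = 2: 2 mod 14 = 2.
q = 3: 3 mod 14 = 3.
q = 5: 5 mod 14 = 5.
q = 7: 7 mod 14 = 7.
q = 11: 11 mod 14 = 11.
q = 13: 13 mod 14 = 13.
q = 17: 17 mod 14 = 3.
q = 19: 19 mod 14 = 5.
q = 23: 23 mod 14 = 9 — not in {2, 3, 5, 7, 11, 13}.
So q = 23 is the smallest counterexample.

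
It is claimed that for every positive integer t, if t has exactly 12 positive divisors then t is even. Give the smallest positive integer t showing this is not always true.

t = 315

A counterexample is any positive integer t such that t has exactly 12 positive divisors but t is odd; we check each in order.
For t = 60, 72, 84, 90, …, 294, 306, 308 the conclusion holds.
t = 315: divisors of 315: 12 divisors; 315 is odd.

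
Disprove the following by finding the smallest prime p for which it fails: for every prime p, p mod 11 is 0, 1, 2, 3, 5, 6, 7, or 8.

For p = 2, 3, 5, 7, 11, 13, 17, 19, 23, 29 the conclusion holds.
p = 31: 31 mod 11 = 9 — not in {0, 1, 2, 3, 5, 6, 7, 8}.
So p = 31 is the smallest counterexample.

p = 31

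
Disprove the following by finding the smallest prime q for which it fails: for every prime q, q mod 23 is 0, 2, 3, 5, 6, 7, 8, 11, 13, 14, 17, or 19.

The first 12 eligible values, up to q = 37, all satisfy the conclusion.
q = 41: 41 mod 23 = 18 — not in {0, 2, 3, 5, 6, 7, 8, 11, 13, 14, 17, 19}.
Thus q = 41 disproves the claim, and no smaller q works.

q = 41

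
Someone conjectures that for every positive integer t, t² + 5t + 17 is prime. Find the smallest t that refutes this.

t = 8

Check each positive integer t in order until t² + 5t + 17 is not prime.
t = 1: t² + 5t + 17 = 23, prime.
t = 2: t² + 5t + 17 = 31, prime.
t = 3: t² + 5t + 17 = 41, prime.
t = 4: t² + 5t + 17 = 53, prime.
t = 5: t² + 5t + 17 = 67, prime.
t = 6: t² + 5t + 17 = 83, prime.
t = 7: t² + 5t + 17 = 101, prime.
t = 8: t² + 5t + 17 = 121 = 11 × 11, composite.
Hence t = 8 is a counterexample.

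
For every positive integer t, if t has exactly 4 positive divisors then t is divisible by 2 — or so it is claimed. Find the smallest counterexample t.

Check each positive integer t in order until t has exactly 4 positive divisors but t is not divisible by 2.
For t = 6, 8, 10, 14 the conclusion holds.
t = 15: τ(15) = 4; 15 mod 2 = 1.
Hence t = 15 is a counterexample.

t = 15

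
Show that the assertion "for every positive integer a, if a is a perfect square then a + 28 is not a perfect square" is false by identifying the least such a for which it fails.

We need the least positive integer a for which a is a perfect square but a + 28 is a perfect square.
The first 5 eligible values, up to a = 25, all satisfy the conclusion.
a = 36: 36 = 6² and 36 + 28 = 64 = 8².

a = 36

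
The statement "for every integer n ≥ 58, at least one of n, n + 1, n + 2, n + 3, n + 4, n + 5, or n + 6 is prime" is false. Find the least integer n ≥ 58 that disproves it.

For n = 58, 59, 60, 61, …, 87, 88, 89 the conclusion holds.
n = 90: 90 = 2 × 45; 91 = 7 × 13; 92 = 2 × 46; 93 = 3 × 31; 94 = 2 × 47; 95 = 5 × 19; 96 = 2 × 48 — all composite.
Thus n = 90 disproves the claim, and no smaller n works.

n = 90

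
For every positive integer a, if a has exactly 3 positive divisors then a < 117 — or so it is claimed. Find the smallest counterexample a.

a = 121

The first 4 eligible values, up to a = 49, all satisfy the conclusion.
a = 121: τ(121) = 3; 121 ≥ 117.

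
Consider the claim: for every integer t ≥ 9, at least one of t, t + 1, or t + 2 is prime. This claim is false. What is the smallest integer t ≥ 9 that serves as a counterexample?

t = 14

We need the least integer t ≥ 9 for which t, t + 1, t + 2 are all composite.
For t = 9, 10, 11, 12, 13 the conclusion holds.
t = 14: 14 = 2 × 7; 15 = 3 × 5; 16 = 2 × 8 — all composite.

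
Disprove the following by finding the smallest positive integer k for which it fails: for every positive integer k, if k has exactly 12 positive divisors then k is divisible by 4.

k = 90

k = 60: τ(60) = 12; 60 mod 4 = 0.
k = 72: τ(72) = 12; 72 mod 4 = 0.
k = 84: τ(84) = 12; 84 mod 4 = 0.
k = 90: τ(90) = 12; 90 mod 4 = 2.
Thus k = 90 disproves the claim, and no smaller k works.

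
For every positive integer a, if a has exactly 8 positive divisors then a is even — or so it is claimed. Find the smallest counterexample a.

Check each positive integer a in order until a has exactly 8 positive divisors but a is odd.
The first 12 eligible values, up to a = 104, all satisfy the conclusion.
a = 105: divisors of 105: 1, 3, 5, 7, 15, 21, 35, 105; 105 is odd.

a = 105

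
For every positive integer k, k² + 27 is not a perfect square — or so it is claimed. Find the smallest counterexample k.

k = 3

A counterexample is any positive integer k such that k² + 27 is a perfect square; we check each in order.
k = 1: 1² + 27 = 28, not a perfect square.
k = 2: 2² + 27 = 31, not a perfect square.
k = 3: 3² + 27 = 36 = 6², a perfect square.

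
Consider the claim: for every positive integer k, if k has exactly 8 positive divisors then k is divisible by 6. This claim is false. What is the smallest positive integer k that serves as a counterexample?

A counterexample is any positive integer k such that k has exactly 8 positive divisors but k is not divisible by 6; we check each in order.
For k = 24, 30 the conclusion holds.
k = 40: τ(40) = 8; 40 mod 6 = 4.
Thus k = 40 disproves the claim, and no smaller k works.

k = 40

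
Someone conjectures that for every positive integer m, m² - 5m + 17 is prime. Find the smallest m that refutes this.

m = 13

For m = 1, 2, 3, 4, …, 10, 11, 12 the conclusion holds.
m = 13: m² - 5m + 17 = 121 = 11 × 11, composite.
Hence m = 13 is a counterexample.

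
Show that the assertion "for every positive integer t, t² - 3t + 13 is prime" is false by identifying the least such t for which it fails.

For t = 1, 2, 3, 4, …, 9, 10, 11 the conclusion holds.
t = 12: t² - 3t + 13 = 121 = 11 × 11, composite.

t = 12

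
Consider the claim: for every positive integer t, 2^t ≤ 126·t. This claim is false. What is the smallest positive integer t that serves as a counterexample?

We need the least positive integer t for which 2^t > 126·t.
For t = 1, 2, 3, 4, 5, 6, 7, 8, 9, 10 the conclusion holds.
t = 11: 2^t = 2048 and 126·t = 1386, so 2048 > 1386.
So t = 11 is the smallest counterexample.

t = 11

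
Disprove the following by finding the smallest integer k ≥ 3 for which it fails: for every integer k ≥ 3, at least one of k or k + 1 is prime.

k = 8

A counterexample is any integer k ≥ 3 such that k, k + 1 are both composite; we check each in order.
The first 5 eligible values, up to k = 7, all satisfy the conclusion.
k = 8: 8 = 2 × 4; 9 = 3 × 3 — both composite.
Hence k = 8 is a counterexample.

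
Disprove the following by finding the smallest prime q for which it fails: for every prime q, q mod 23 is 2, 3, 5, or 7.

q = 11

A counterexample is any prime q such that the claim fails; we check each in order.
For q = 2, 3, 5, 7 the conclusion holds.
q = 11: 11 mod 23 = 11 — not in {2, 3, 5, 7}.
Hence q = 11 is a counterexample.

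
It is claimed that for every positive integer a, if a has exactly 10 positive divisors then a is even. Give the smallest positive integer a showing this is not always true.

a = 405

We need the least positive integer a for which a has exactly 10 positive divisors but a is odd.
For a = 48, 80, 112, 162, 176, 208, 272, 304, 368 the conclusion holds.
a = 405: divisors of 405: 10 divisors; 405 is odd.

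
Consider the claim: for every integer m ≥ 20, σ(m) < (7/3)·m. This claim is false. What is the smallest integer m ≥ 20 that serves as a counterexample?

A counterexample is any integer m ≥ 20 such that the claim fails; we check each in order.
m = 20: σ(20) = 42; 42 < 140/3.
m = 21: σ(21) = 32; 32 < 49.
m = 22: σ(22) = 36; 36 < 154/3.
m = 23: σ(23) = 24; 24 < 161/3.
m = 24: σ(24) = 60; 60 ≥ 56.
So m = 24 is the smallest counterexample.

m = 24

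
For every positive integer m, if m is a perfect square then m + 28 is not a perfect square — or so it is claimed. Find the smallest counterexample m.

We need the least positive integer m for which m is a perfect square but m + 28 is a perfect square.
The first 5 eligible values, up to m = 25, all satisfy the conclusion.
m = 36: 36 = 6² and 36 + 28 = 64 = 8².
Hence m = 36 is a counterexample.

m = 36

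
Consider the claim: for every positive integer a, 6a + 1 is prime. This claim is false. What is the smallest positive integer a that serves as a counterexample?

a = 4

For a = 1, 2, 3 the conclusion holds.
a = 4: 6a + 1 = 25 = 5 × 5, composite.
Hence a = 4 is a counterexample.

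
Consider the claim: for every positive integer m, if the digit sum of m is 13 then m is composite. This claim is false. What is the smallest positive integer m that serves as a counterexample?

Check each positive integer m in order until the digit sum of m is 13 but m is prime.
For m = 49, 58 the conclusion holds.
m = 67: digit sum 13; 67 is prime, not composite.
Hence m = 67 is a counterexample.

m = 67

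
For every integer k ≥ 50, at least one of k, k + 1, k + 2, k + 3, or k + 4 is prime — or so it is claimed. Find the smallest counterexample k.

k = 50: 53 is prime.
k = 51: 53 is prime.
k = 52: 53 is prime.
k = 53: 53 is prime.
k = 54: 54 = 2 × 27; 55 = 5 × 11; 56 = 2 × 28; 57 = 3 × 19; 58 = 2 × 29 — all composite.
So k = 54 is the smallest counterexample.

k = 54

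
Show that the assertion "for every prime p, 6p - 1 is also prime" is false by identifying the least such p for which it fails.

For p = 2, 3, 5, 7 the conclusion holds.
p = 11: 6p - 1 = 65 = 5 × 13, not prime.
Thus p = 11 disproves the claim, and no smaller p works.

p = 11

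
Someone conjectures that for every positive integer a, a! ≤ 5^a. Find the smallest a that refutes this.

A counterexample is any positive integer a such that a! > 5^a; we check each in order.
For a = 1, 2, 3, 4, …, 9, 10, 11 the conclusion holds.
a = 12: a! = 479001600 and 5^a = 244140625, so 479001600 > 244140625.
So a = 12 is the smallest counterexample.

a = 12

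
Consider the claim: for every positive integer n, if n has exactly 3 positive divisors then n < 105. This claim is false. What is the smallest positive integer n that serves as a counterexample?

n = 121

Check each positive integer n in order until n has exactly 3 positive divisors but the claim fails.
n = 4: τ(4) = 3; 4 < 105.
n = 9: τ(9) = 3; 9 < 105.
n = 25: τ(25) = 3; 25 < 105.
n = 49: τ(49) = 3; 49 < 105.
n = 121: τ(121) = 3; 121 ≥ 105.
Hence n = 121 is a counterexample.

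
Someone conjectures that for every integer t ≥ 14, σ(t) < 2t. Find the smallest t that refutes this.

t = 18

A counterexample is any integer t ≥ 14 such that the claim fails; we check each in order.
t = 14: σ(14) = 24; 24 < 28.
t = 15: σ(15) = 24; 24 < 30.
t = 16: σ(16) = 31; 31 < 32.
t = 17: σ(17) = 18; 18 < 34.
t = 18: σ(18) = 39; 39 ≥ 36.
So t = 18 is the smallest counterexample.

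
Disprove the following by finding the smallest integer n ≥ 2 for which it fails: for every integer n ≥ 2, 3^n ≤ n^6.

A counterexample is any integer n ≥ 2 such that 3^n > n^6; we check each in order.
The first 13 eligible values, up to n = 14, all satisfy the conclusion.
n = 15: 3^n = 14348907 and n^6 = 11390625, so 14348907 > 11390625.
Hence n = 15 is a counterexample.

n = 15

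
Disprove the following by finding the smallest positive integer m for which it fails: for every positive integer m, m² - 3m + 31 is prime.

m = 4

A counterexample is any positive integer m such that m² - 3m + 31 is not prime; we check each in order.
m = 1: m² - 3m + 31 = 29, prime.
m = 2: m² - 3m + 31 = 29, prime.
m = 3: m² - 3m + 31 = 31, prime.
m = 4: m² - 3m + 31 = 35 = 5 × 7, composite.
Hence m = 4 is a counterexample.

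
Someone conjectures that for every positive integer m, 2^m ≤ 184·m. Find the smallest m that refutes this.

Check each positive integer m in order until 2^m > 184·m.
For m = 1, 2, 3, 4, 5, 6, 7, 8, 9, 10 the conclusion holds.
m = 11: 2^m = 2048 and 184·m = 2024, so 2048 > 2024.

m = 11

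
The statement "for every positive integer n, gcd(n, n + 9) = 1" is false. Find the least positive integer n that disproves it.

Check each positive integer n in order until gcd(n, n + 9) > 1.
For n = 1, 2 the conclusion holds.
n = 3: gcd(3, 12) = 3.
Hence n = 3 is a counterexample.

n = 3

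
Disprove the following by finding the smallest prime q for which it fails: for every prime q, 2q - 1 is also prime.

For q = 2, 3 the conclusion holds.
q = 5: 2q - 1 = 9 = 3 × 3, not prime.

q = 5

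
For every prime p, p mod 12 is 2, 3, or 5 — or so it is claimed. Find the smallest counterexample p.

p = 2: 2 mod 12 = 2.
p = 3: 3 mod 12 = 3.
p = 5: 5 mod 12 = 5.
p = 7: 7 mod 12 = 7 — not in {2, 3, 5}.
Thus p = 7 disproves the claim, and no smaller p works.

p = 7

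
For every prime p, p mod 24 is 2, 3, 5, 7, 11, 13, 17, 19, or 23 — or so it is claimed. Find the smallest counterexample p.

For p = 2, 3, 5, 7, …, 61, 67, 71 the conclusion holds.
p = 73: 73 mod 24 = 1 — not in {2, 3, 5, 7, 11, 13, 17, 19, 23}.
So p = 73 is the smallest counterexample.

p = 73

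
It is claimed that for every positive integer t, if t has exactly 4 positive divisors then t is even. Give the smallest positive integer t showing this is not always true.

Check each positive integer t in order until t has exactly 4 positive divisors but t is odd.
t = 6: divisors of 6: 1, 2, 3, 6; 6 is even.
t = 8: divisors of 8: 1, 2, 4, 8; 8 is even.
t = 10: divisors of 10: 1, 2, 5, 10; 10 is even.
t = 14: divisors of 14: 1, 2, 7, 14; 14 is even.
t = 15: divisors of 15: 1, 3, 5, 15; 15 is odd.
Thus t = 15 disproves the claim, and no smaller t works.

t = 15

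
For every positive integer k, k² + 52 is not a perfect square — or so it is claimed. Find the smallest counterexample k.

We need the least positive integer k for which k² + 52 is a perfect square.
For k = 1, 2, 3, 4, …, 9, 10, 11 the conclusion holds.
k = 12: 12² + 52 = 196 = 14², a perfect square.
Hence k = 12 is a counterexample.

k = 12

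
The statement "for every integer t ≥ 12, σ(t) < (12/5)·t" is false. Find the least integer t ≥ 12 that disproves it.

t = 24

A counterexample is any integer t ≥ 12 such that the claim fails; we check each in order.
For t = 12, 13, 14, 15, …, 21, 22, 23 the conclusion holds.
t = 24: σ(24) = 60; 60 ≥ 288/5.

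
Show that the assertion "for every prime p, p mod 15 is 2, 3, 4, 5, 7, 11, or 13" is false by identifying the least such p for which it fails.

p = 23

Check each prime p in order until the claim fails.
The first 8 eligible values, up to p = 19, all satisfy the conclusion.
p = 23: 23 mod 15 = 8 — not in {2, 3, 4, 5, 7, 11, 13}.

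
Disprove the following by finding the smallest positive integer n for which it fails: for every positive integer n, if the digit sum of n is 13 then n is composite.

n = 67

Check each positive integer n in order until the digit sum of n is 13 but n is prime.
For n = 49, 58 the conclusion holds.
n = 67: digit sum 13; 67 is prime, not composite.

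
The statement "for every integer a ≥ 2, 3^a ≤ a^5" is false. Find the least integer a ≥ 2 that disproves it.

a = 11

A counterexample is any integer a ≥ 2 such that 3^a > a^5; we check each in order.
The first 9 eligible values, up to a = 10, all satisfy the conclusion.
a = 11: 3^a = 177147 and a^5 = 161051, so 177147 > 161051.
Hence a = 11 is a counterexample.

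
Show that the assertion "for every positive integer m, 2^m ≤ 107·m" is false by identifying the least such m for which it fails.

m = 11

A counterexample is any positive integer m such that 2^m > 107·m; we check each in order.
For m = 1, 2, 3, 4, 5, 6, 7, 8, 9, 10 the conclusion holds.
m = 11: 2^m = 2048 and 107·m = 1177, so 2048 > 1177.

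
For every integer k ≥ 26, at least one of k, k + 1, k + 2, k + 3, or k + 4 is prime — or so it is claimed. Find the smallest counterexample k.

For k = 26, 27, 28, 29, 30, 31 the conclusion holds.
k = 32: 32 = 2 × 16; 33 = 3 × 11; 34 = 2 × 17; 35 = 5 × 7; 36 = 2 × 18 — all composite.

k = 32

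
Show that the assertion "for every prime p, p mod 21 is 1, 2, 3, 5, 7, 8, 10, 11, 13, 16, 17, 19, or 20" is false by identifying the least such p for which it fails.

The first 18 eligible values, up to p = 61, all satisfy the conclusion.
p = 67: 67 mod 21 = 4 — not in {1, 2, 3, 5, 7, 8, 10, 11, 13, 16, 17, 19, 20}.
Hence p = 67 is a counterexample.

p = 67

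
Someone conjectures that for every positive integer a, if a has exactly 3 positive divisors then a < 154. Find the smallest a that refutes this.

A counterexample is any positive integer a such that a has exactly 3 positive divisors but the claim fails; we check each in order.
The first 5 eligible values, up to a = 121, all satisfy the conclusion.
a = 169: τ(169) = 3; 169 ≥ 154.
Hence a = 169 is a counterexample.

a = 169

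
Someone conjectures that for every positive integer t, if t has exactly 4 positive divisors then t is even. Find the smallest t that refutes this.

A counterexample is any positive integer t such that t has exactly 4 positive divisors but t is odd; we check each in order.
t = 6: divisors of 6: 1, 2, 3, 6; 6 is even.
t = 8: divisors of 8: 1, 2, 4, 8; 8 is even.
t = 10: divisors of 10: 1, 2, 5, 10; 10 is even.
t = 14: divisors of 14: 1, 2, 7, 14; 14 is even.
t = 15: divisors of 15: 1, 3, 5, 15; 15 is odd.
So t = 15 is the smallest counterexample.

t = 15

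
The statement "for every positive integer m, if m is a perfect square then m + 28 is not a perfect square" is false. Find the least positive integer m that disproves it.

m = 36

For m = 1, 4, 9, 16, 25 the conclusion holds.
m = 36: 36 = 6² and 36 + 28 = 64 = 8².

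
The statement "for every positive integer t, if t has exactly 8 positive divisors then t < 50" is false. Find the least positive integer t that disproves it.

t = 54

A counterexample is any positive integer t such that t has exactly 8 positive divisors but the claim fails; we check each in order.
For t = 24, 30, 40, 42 the conclusion holds.
t = 54: τ(54) = 8; 54 ≥ 50.
Thus t = 54 disproves the claim, and no smaller t works.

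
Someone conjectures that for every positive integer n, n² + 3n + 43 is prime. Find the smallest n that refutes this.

n = 39

Check each positive integer n in order until n² + 3n + 43 is not prime.
For n = 1, 2, 3, 4, …, 36, 37, 38 the conclusion holds.
n = 39: n² + 3n + 43 = 1681 = 41 × 41, composite.
Thus n = 39 disproves the claim, and no smaller n works.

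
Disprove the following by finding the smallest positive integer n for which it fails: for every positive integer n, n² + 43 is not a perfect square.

Check each positive integer n in order until n² + 43 is a perfect square.
For n = 1, 2, 3, 4, …, 18, 19, 20 the conclusion holds.
n = 21: 21² + 43 = 484 = 22², a perfect square.
So n = 21 is the smallest counterexample.

n = 21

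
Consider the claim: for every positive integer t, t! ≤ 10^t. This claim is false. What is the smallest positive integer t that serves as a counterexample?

t = 25

Check each positive integer t in order until t! > 10^t.
The first 24 eligible values, up to t = 24, all satisfy the conclusion.
t = 25: t! = 15511210043330985984000000 and 10^t = 10000000000000000000000000, so 15511210043330985984000000 > 10000000000000000000000000.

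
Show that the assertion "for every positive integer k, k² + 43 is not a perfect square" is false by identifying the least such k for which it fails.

A counterexample is any positive integer k such that k² + 43 is a perfect square; we check each in order.
The first 20 eligible values, up to k = 20, all satisfy the conclusion.
k = 21: 21² + 43 = 484 = 22², a perfect square.

k = 21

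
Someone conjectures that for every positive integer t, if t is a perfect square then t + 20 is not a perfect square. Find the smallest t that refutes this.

t = 16

For t = 1, 4, 9 the conclusion holds.
t = 16: 16 = 4² and 16 + 20 = 36 = 6².
Hence t = 16 is a counterexample.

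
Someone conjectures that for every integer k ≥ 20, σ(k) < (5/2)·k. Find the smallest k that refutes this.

A counterexample is any integer k ≥ 20 such that the claim fails; we check each in order.
For k = 20, 21, 22, 23 the conclusion holds.
k = 24: σ(24) = 60; 60 ≥ 60.
So k = 24 is the smallest counterexample.

k = 24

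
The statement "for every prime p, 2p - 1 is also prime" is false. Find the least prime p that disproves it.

A counterexample is any prime p such that 2p - 1 is not prime; we check each in order.
For p = 2, 3 the conclusion holds.
p = 5: 2p - 1 = 9 = 3 × 3, not prime.

p = 5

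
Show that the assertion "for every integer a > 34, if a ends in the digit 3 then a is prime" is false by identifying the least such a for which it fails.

We need the least integer a > 34 for which a ends in the digit 3 but a is not prime.
a = 43: 43 ends in 3 and is prime.
a = 53: 53 ends in 3 and is prime.
a = 63: 63 ends in 3; 63 = 3 × 21, composite.
So a = 63 is the smallest counterexample.

a = 63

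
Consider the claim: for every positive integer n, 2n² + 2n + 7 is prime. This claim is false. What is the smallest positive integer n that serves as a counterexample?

For n = 1, 2, 3, 4, 5 the conclusion holds.
n = 6: 2n² + 2n + 7 = 91 = 7 × 13, composite.
Hence n = 6 is a counterexample.

n = 6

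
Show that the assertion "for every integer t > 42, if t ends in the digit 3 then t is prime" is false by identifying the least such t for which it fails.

t = 63

We need the least integer t > 42 for which t ends in the digit 3 but t is not prime.
t = 43: 43 ends in 3 and is prime.
t = 53: 53 ends in 3 and is prime.
t = 63: 63 ends in 3; 63 = 3 × 21, composite.
Hence t = 63 is a counterexample.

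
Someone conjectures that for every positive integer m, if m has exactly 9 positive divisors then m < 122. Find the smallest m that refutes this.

For m = 36, 100 the conclusion holds.
m = 196: τ(196) = 9; 196 ≥ 122.
So m = 196 is the smallest counterexample.

m = 196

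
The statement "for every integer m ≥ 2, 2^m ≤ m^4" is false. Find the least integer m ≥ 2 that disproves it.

m = 17

A counterexample is any integer m ≥ 2 such that 2^m > m^4; we check each in order.
For m = 2, 3, 4, 5, …, 14, 15, 16 the conclusion holds.
m = 17: 2^m = 131072 and m^4 = 83521, so 131072 > 83521.
Thus m = 17 disproves the claim, and no smaller m works.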